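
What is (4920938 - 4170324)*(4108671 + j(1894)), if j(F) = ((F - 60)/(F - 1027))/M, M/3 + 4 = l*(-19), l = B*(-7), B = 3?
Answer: 3168512866928191706/1027395 ≈ 3.0840e+12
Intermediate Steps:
l = -21 (l = 3*(-7) = -21)
M = 1185 (M = -12 + 3*(-21*(-19)) = -12 + 3*399 = -12 + 1197 = 1185)
j(F) = (-60 + F)/(1185*(-1027 + F)) (j(F) = ((F - 60)/(F - 1027))/1185 = ((-60 + F)/(-1027 + F))*(1/1185) = (-60 + F)/(1185*(-1027 + F)))
(4920938 - 4170324)*(4108671 + j(1894)) = (4920938 - 4170324)*(4108671 + (-60 + 1894)/(1185*(-1027 + 1894))) = 750614*(4108671 + (1/1185)*1834/867) = 750614*(4108671 + (1/1185)*(1/867)*1834) = 750614*(4108671 + 1834/1027395) = 750614*(4221228043879/1027395) = 3168512866928191706/1027395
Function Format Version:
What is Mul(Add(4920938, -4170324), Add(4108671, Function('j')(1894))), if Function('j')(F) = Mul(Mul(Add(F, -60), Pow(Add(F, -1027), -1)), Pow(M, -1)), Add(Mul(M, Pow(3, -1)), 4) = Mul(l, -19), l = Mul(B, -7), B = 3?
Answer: Rational(3168512866928191706, 1027395) ≈ 3.0840e+12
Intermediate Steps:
l = -21 (l = Mul(3, -7) = -21)
M = 1185 (M = Add(-12, Mul(3, Mul(-21, -19))) = Add(-12, Mul(3, 399)) = Add(-12, 1197) = 1185)
Function('j')(F) = Mul(Rational(1, 1185), Pow(Add(-1027, F), -1), Add(-60, F)) (Function('j')(F) = Mul(Mul(Add(F, -60), Pow(Add(F, -1027), -1)), Pow(1185, -1)) = Mul(Mul(Add(-60, F), Pow(Add(-1027, F), -1)), Rational(1, 1185)) = Mul(Mul(Pow(Add(-1027, F), -1), Add(-60, F)), Rational(1, 1185)) = Mul(Rational(1, 1185), Pow(Add(-1027, F), -1), Add(-60, F)))
Mul(Add(4920938, -4170324), Add(4108671, Function('j')(1894))) = Mul(Add(4920938, -4170324), Add(4108671, Mul(Rational(1, 1185), Pow(Add(-1027, 1894), -1), Add(-60, 1894)))) = Mul(750614, Add(4108671, Mul(Rational(1, 1185), Pow(867, -1), 1834))) = Mul(750614, Add(4108671, Mul(Rational(1, 1185), Rational(1, 867), 1834))) = Mul(750614, Add(4108671, Rational(1834, 1027395))) = Mul(750614, Rational(4221228043879, 1027395)) = Rational(3168512866928191706, 1027395)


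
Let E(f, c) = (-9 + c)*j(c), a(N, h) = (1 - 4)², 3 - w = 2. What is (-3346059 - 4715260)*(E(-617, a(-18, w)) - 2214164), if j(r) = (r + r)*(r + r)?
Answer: 17849082322316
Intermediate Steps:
w = 1 (w = 3 - 1*2 = 3 - 2 = 1)
j(r) = 4*r² (j(r) = (2*r)*(2*r) = 4*r²)
a(N, h) = 9 (a(N, h) = (-3)² = 9)
E(f, c) = 4*c²*(-9 + c) (E(f, c) = (-9 + c)*(4*c²) = 4*c²*(-9 + c))
(-3346059 - 4715260)*(E(-617, a(-18, w)) - 2214164) = (-3346059 - 4715260)*(4*9²*(-9 + 9) - 2214164) = -8061319*(4*81*0 - 2214164) = -8061319*(0 - 2214164) = -8061319*(-2214164) = 17849082322316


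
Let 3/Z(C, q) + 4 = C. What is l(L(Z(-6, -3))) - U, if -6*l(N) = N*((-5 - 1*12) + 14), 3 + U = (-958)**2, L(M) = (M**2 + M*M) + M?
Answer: -45888053/50 ≈ -9.1776e+5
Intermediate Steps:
Z(C, q) = 3/(-4 + C)
L(M) = M + 2*M**2 (L(M) = (M**2 + M**2) + M = 2*M**2 + M = M + 2*M**2)
U = 917761 (U = -3 + (-958)**2 = -3 + 917764 = 917761)
l(N) = N/2 (l(N) = -N*((-5 - 1*12) + 14)/6 = -N*((-5 - 12) + 14)/6 = -N*(-17 + 14)/6 = -N*(-3)/6 = -(-1)*N/2 = N/2)
l(L(Z(-6, -3))) - U = ((3/(-4 - 6))*(1 + 2*(3/(-4 - 6))))/2 - 1*917761 = ((3/(-10))*(1 + 2*(3/(-10))))/2 - 917761 = ((3*(-1/10))*(1 + 2*(3*(-1/10))))/2 - 917761 = (-3*(1 + 2*(-3/10))/10)/2 - 917761 = (-3*(1 - 3/5)/10)/2 - 917761 = (-3/10*2/5)/2 - 917761 = (1/2)*(-3/25) - 917761 = -3/50 - 917761 = -45888053/50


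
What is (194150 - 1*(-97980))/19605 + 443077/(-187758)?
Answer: 3077547997/245399706 ≈ 12.541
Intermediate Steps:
(194150 - 1*(-97980))/19605 + 443077/(-187758) = (194150 + 97980)*(1/19605) + 443077*(-1/187758) = 292130*(1/19605) - 443077/187758 = 58426/3921 - 443077/187758 = 3077547997/245399706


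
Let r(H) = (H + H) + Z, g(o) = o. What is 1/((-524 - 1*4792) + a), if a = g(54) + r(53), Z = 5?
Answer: -1/5151 ≈ -0.00019414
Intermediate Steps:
r(H) = 5 + 2*H (r(H) = (H + H) + 5 = 2*H + 5 = 5 + 2*H)
a = 165 (a = 54 + (5 + 2*53) = 54 + (5 + 106) = 54 + 111 = 165)
1/((-524 - 1*4792) + a) = 1/((-524 - 1*4792) + 165) = 1/((-524 - 4792) + 165) = 1/(-5316 + 165) = 1/(-5151) = -1/5151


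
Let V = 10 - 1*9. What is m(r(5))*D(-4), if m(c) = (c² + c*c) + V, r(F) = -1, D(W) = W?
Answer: -12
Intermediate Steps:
V = 1 (V = 10 - 9 = 1)
m(c) = 1 + 2*c² (m(c) = (c² + c*c) + 1 = (c² + c²) + 1 = 2*c² + 1 = 1 + 2*c²)
m(r(5))*D(-4) = (1 + 2*(-1)²)*(-4) = (1 + 2*1)*(-4) = (1 + 2)*(-4) = 3*(-4) = -12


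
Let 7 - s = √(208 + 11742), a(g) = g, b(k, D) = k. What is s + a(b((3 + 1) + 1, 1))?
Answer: 12 - 5*√478 ≈ -97.316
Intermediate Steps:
s = 7 - 5*√478 (s = 7 - √(208 + 11742) = 7 - √11950 = 7 - 5*√478 ≈ -102.32)
s + a(b((3 + 1) + 1, 1)) = (7 - 5*√478) + ((3 + 1) + 1) = (7 - 5*√478) + (4 + 1) = (7 - 5*√478) + 5 = 12 - 5*√478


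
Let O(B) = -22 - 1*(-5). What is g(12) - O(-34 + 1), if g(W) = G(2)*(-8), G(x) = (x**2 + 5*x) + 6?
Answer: -143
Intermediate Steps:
G(x) = 6 + x**2 + 5*x
O(B) = -17 (O(B) = -22 + 5 = -17)
g(W) = -160 (g(W) = (6 + 2**2 + 5*2)*(-8) = (6 + 4 + 10)*(-8) = 20*(-8) = -160)
g(12) - O(-34 + 1) = -160 - 1*(-17) = -160 + 17 = -143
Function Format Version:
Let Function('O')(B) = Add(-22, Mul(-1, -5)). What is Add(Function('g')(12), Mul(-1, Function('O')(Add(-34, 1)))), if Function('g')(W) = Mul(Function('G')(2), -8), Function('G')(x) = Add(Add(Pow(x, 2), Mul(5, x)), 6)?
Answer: -143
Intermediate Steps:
Function('G')(x) = Add(6, Pow(x, 2), Mul(5, x))
Function('O')(B) = -17 (Function('O')(B) = Add(-22, 5) = -17)
Function('g')(W) = -160 (Function('g')(W) = Mul(Add(6, Pow(2, 2), Mul(5, 2)), -8) = Mul(Add(6, 4, 10), -8) = Mul(20, -8) = -160)
Add(Function('g')(12), Mul(-1, Function('O')(Add(-34, 1)))) = Add(-160, Mul(-1, -17)) = Add(-160, 17) = -143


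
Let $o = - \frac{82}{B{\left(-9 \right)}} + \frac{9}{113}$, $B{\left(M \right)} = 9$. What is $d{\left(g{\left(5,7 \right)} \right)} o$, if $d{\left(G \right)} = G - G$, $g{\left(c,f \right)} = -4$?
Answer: $0$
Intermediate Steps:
$d{\left(G \right)} = 0$
$o = - \frac{9185}{1017}$ ($o = - \frac{82}{9} + \frac{9}{113} = - \frac{9185}{1017} \approx -9.0315$)
$d{\left(g{\left(5,7 \right)} \right)} o = 0 \left(- \frac{9185}{1017}\right) = 0$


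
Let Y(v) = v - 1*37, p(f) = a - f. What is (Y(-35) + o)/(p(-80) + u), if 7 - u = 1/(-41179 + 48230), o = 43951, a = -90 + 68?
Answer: 309390829/458314 ≈ 675.06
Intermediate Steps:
a = -22
p(f) = -22 - f
Y(v) = -37 + v (Y(v) = v - 37 = -37 + v)
u = 49356/7051 (u = 7 - 1/(-41179 + 48230) = 7 - 1/7051 = 49356/7051 ≈ 6.9999)
(Y(-35) + o)/(p(-80) + u) = ((-37 - 35) + 43951)/((-22 - 1*(-80)) + 49356/7051) = (-72 + 43951)/((-22 + 80) + 49356/7051) = 43879/(58 + 49356/7051) = 43879/(458314/7051) = 43879*(7051/458314) = 309390829/458314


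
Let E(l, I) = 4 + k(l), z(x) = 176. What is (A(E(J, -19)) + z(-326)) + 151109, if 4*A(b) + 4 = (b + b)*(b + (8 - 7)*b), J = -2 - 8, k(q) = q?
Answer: 151320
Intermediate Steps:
J = -10
E(l, I) = 4 + l
A(b) = -1 + b**2 (A(b) = -1 + ((b + b)*(b + (8 - 7)*b))/4 = -1 + ((2*b)*(b + 1*b))/4 = -1 + ((2*b)*(b + b))/4 = -1 + ((2*b)*(2*b))/4 = -1 + (4*b**2)/4 = -1 + b**2)
(A(E(J, -19)) + z(-326)) + 151109 = ((-1 + (4 - 10)**2) + 176) + 151109 = ((-1 + (-6)**2) + 176) + 151109 = ((-1 + 36) + 176) + 151109 = (35 + 176) + 151109 = 211 + 151109 = 151320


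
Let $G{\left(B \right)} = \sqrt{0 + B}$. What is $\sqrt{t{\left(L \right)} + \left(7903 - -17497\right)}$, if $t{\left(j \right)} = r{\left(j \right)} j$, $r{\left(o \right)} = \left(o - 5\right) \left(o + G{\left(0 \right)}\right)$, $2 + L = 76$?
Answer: $2 \sqrt{100811} \approx 635.01$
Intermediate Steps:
$L = 74$ ($L = -2 + 76 = 74$)
$G{\left(B \right)} = \sqrt{B}$
$r{\left(o \right)} = o \left(-5 + o\right)$ ($r{\left(o \right)} = \left(o - 5\right) \left(o + \sqrt{0}\right) = \left(-5 + o\right) \left(o + 0\right) = \left(-5 + o\right) o = o \left(-5 + o\right)$)
$t{\left(j \right)} = j^{2} \left(-5 + j\right)$ ($t{\left(j \right)} = j \left(-5 + j\right) j = j^{2} \left(-5 + j\right)$)
$\sqrt{t{\left(L \right)} + \left(7903 - -17497\right)} = \sqrt{74^{2} \left(-5 + 74\right) + \left(7903 - -17497\right)} = \sqrt{5476 \cdot 69 + \left(7903 + 17497\right)} = \sqrt{377844 + 25400} = \sqrt{403244} = 2 \sqrt{100811}$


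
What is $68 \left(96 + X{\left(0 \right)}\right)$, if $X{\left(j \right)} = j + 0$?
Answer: $6528$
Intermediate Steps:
$X{\left(j \right)} = j$
$68 \left(96 + X{\left(0 \right)}\right) = 68 \left(96 + 0\right) = 68 \cdot 96 = 6528$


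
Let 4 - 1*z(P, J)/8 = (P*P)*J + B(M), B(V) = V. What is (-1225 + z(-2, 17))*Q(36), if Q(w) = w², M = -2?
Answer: -2230416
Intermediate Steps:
z(P, J) = 48 - 8*J*P² (z(P, J) = 32 - 8*((P*P)*J - 2) = 32 - 8*(P²*J - 2) = 32 - 8*(J*P² - 2) = 32 - 8*(-2 + J*P²) = 32 + (16 - 8*J*P²) = 48 - 8*J*P²)
(-1225 + z(-2, 17))*Q(36) = (-1225 + (48 - 8*17*(-2)²))*36² = (-1225 + (48 - 8*17*4))*1296 = (-1225 + (48 - 544))*1296 = (-1225 - 496)*1296 = -1721*1296 = -2230416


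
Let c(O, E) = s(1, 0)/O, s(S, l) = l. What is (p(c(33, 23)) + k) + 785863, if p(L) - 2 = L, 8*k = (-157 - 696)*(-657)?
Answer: 6847341/8 ≈ 8.5592e+5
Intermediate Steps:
c(O, E) = 0 (c(O, E) = 0/O = 0)
k = 560421/8 (k = ((-157 - 696)*(-657))/8 = (-853*(-657))/8 = (⅛)*560421 = 560421/8 ≈ 70053.)
p(L) = 2 + L
(p(c(33, 23)) + k) + 785863 = ((2 + 0) + 560421/8) + 785863 = (2 + 560421/8) + 785863 = 560437/8 + 785863 = 6847341/8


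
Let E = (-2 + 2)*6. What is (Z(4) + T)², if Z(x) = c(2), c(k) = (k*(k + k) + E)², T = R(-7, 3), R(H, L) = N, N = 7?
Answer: 5041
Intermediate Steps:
R(H, L) = 7
E = 0 (E = 0*6 = 0)
T = 7
c(k) = 4*k⁴ (c(k) = (k*(k + k) + 0)² = (k*(2*k) + 0)² = (2*k² + 0)² = (2*k²)² = 4*k⁴)
Z(x) = 64 (Z(x) = 4*2⁴ = 4*16 = 64)
(Z(4) + T)² = (64 + 7)² = 71² = 5041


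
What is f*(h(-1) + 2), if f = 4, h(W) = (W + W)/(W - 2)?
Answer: 32/3 ≈ 10.667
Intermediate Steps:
h(W) = 2*W/(-2 + W) (h(W) = (2*W)/(-2 + W) = 2*W/(-2 + W))
f*(h(-1) + 2) = 4*(2*(-1)/(-2 - 1) + 2) = 4*(2*(-1)/(-3) + 2) = 4*(2*(-1)*(-⅓) + 2) = 4*(⅔ + 2) = 4*(8/3) = 32/3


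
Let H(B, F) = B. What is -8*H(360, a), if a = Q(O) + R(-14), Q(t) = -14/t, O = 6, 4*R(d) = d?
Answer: -2880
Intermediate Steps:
R(d) = d/4
a = -35/6 (a = -14/6 + (¼)*(-14) = -14*⅙ - 7/2 = -7/3 - 7/2 = -35/6 ≈ -5.8333)
-8*H(360, a) = -8*360 = -2880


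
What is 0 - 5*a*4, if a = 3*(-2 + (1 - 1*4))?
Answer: 300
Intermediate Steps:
a = -15 (a = 3*(-2 + (1 - 4)) = 3*(-2 - 3) = 3*(-5) = -15)
0 - 5*a*4 = 0 - (-75)*4 = 0 - 5*(-60) = 0 + 300 = 300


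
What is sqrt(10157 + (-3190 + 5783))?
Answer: 5*sqrt(510) ≈ 112.92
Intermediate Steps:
sqrt(10157 + (-3190 + 5783)) = sqrt(10157 + 2593) = sqrt(12750) = 5*sqrt(510)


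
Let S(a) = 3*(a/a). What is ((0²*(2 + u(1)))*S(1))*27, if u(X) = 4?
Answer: 0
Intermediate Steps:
S(a) = 3 (S(a) = 3*1 = 3)
((0²*(2 + u(1)))*S(1))*27 = ((0²*(2 + 4))*3)*27 = ((0*6)*3)*27 = (0*3)*27 = 0*27 = 0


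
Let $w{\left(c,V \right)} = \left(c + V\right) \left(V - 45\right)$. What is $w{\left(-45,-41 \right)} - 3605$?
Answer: $3791$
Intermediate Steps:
$w{\left(c,V \right)} = \left(-45 + V\right) \left(V + c\right)$ ($w{\left(c,V \right)} = \left(V + c\right) \left(-45 + V\right) = \left(-45 + V\right) \left(V + c\right)$)
$w{\left(-45,-41 \right)} - 3605 = \left(\left(-41\right)^{2} - -1845 - -2025 - -1845\right) - 3605 = \left(1681 + 1845 + 2025 + 1845\right) - 3605 = 7396 - 3605 = 3791$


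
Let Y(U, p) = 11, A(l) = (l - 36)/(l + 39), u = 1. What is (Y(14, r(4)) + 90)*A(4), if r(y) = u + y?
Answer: -3232/43 ≈ -75.163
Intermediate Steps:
A(l) = (-36 + l)/(39 + l)
r(y) = 1 + y
(Y(14, r(4)) + 90)*A(4) = (11 + 90)*((-36 + 4)/(39 + 4)) = 101*(-32/43) = -3232/43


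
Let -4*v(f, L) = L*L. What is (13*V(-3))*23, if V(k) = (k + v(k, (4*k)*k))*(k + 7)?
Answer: -391092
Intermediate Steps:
v(f, L) = -L**2/4 (v(f, L) = -L*L/4 = -L**2/4)
V(k) = (7 + k)*(k - 4*k**4) (V(k) = (k - 16*k**4/4)*(k + 7) = (k - 16*k**4/4)*(7 + k) = (k - 4*k**4)*(7 + k) = (7 + k)*(k - 4*k**4))
(13*V(-3))*23 = (13*(-3*(7 - 3 - 28*(-3)**3 - 4*(-3)**4)))*23 = (13*(-3*(7 - 3 - 28*(-27) - 4*81)))*23 = (13*(-3*(7 - 3 + 756 - 324)))*23 = (13*(-3*436))*23 = (13*(-1308))*23 = -17004*23 = -391092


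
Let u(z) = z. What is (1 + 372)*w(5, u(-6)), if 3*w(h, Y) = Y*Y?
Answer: 4476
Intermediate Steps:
w(h, Y) = Y²/3 (w(h, Y) = (Y*Y)/3 = Y²/3)
(1 + 372)*w(5, u(-6)) = (1 + 372)*((⅓)*(-6)²) = 373*((⅓)*36) = 373*12 = 4476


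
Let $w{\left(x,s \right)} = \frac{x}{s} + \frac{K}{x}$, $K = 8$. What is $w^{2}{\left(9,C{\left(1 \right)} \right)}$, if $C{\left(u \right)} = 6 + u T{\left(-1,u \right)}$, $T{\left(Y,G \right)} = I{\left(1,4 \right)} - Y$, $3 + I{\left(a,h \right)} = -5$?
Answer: $\frac{5329}{81} \approx 65.79$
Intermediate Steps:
$I{\left(a,h \right)} = -8$ ($I{\left(a,h \right)} = -3 - 5 = -8$)
$T{\left(Y,G \right)} = -8 - Y$
$C{\left(u \right)} = 6 - 7 u$ ($C{\left(u \right)} = 6 + u \left(-8 - -1\right) = 6 + u \left(-8 + 1\right) = 6 + u \left(-7\right) = 6 - 7 u$)
$w{\left(x,s \right)} = \frac{8}{x} + \frac{x}{s}$ ($w{\left(x,s \right)} = \frac{x}{s} + \frac{8}{x} = \frac{8}{x} + \frac{x}{s}$)
$w^{2}{\left(9,C{\left(1 \right)} \right)} = \left(\frac{8}{9} + \frac{9}{6 - 7}\right)^{2} = \left(8 \cdot \frac{1}{9} + \frac{9}{6 - 7}\right)^{2} = \left(\frac{8}{9} + \frac{9}{-1}\right)^{2} = \left(\frac{8}{9} + 9 \left(-1\right)\right)^{2} = \left(\frac{8}{9} - 9\right)^{2} = \left(- \frac{73}{9}\right)^{2} = \frac{5329}{81}$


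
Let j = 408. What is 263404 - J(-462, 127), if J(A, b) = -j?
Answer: 263812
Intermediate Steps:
J(A, b) = -408 (J(A, b) = -1*408 = -408)
263404 - J(-462, 127) = 263404 - 1*(-408) = 263404 + 408 = 263812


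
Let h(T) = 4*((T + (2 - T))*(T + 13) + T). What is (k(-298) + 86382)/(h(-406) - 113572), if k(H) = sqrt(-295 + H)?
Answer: -43191/59170 - I*sqrt(593)/118340 ≈ -0.72995 - 0.00020578*I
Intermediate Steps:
h(T) = 104 + 12*T (h(T) = 4*(2*(13 + T) + T) = 4*((26 + 2*T) + T) = 4*(26 + 3*T) = 104 + 12*T)
(k(-298) + 86382)/(h(-406) - 113572) = (sqrt(-295 - 298) + 86382)/((104 + 12*(-406)) - 113572) = (sqrt(-593) + 86382)/((104 - 4872) - 113572) = (I*sqrt(593) + 86382)/(-4768 - 113572) = (86382 + I*sqrt(593))/(-118340) = (86382 + I*sqrt(593))*(-1/118340) = -43191/59170 - I*sqrt(593)/118340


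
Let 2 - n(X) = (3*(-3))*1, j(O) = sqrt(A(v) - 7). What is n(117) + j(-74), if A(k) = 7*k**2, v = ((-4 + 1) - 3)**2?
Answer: 11 + 7*sqrt(185) ≈ 106.21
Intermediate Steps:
v = 36 (v = (-3 - 3)**2 = (-6)**2 = 36)
j(O) = 7*sqrt(185) (j(O) = sqrt(7*36**2 - 7) = sqrt(7*1296 - 7) = sqrt(9072 - 7) = sqrt(9065) = 7*sqrt(185))
n(X) = 11 (n(X) = 2 - 3*(-3) = 2 - (-9) = 2 - 1*(-9) = 2 + 9 = 11)
n(117) + j(-74) = 11 + 7*sqrt(185)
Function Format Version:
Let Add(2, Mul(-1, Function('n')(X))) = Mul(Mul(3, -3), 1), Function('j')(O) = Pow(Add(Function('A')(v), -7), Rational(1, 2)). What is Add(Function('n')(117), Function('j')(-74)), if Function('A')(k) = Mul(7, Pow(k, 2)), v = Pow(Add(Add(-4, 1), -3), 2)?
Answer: Add(11, Mul(7, Pow(185, Rational(1, 2)))) ≈ 106.21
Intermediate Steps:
v = 36 (v = Pow(Add(-3, -3), 2) = Pow(-6, 2) = 36)
Function('j')(O) = Mul(7, Pow(185, Rational(1, 2))) (Function('j')(O) = Pow(Add(Mul(7, Pow(36, 2)), -7), Rational(1, 2)) = Pow(Add(Mul(7, 1296), -7), Rational(1, 2)) = Pow(Add(9072, -7), Rational(1, 2)) = Pow(9065, Rational(1, 2)) = Mul(7, Pow(185, Rational(1, 2))))
Function('n')(X) = 11 (Function('n')(X) = Add(2, Mul(-1, Mul(Mul(3, -3), 1))) = Add(2, Mul(-1, Mul(-9, 1))) = Add(2, Mul(-1, -9)) = Add(2, 9) = 11)
Add(Function('n')(117), Function('j')(-74)) = Add(11, Mul(7, Pow(185, Rational(1, 2))))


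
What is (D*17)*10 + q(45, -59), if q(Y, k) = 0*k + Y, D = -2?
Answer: -295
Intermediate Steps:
q(Y, k) = Y (q(Y, k) = 0 + Y = Y)
(D*17)*10 + q(45, -59) = -2*17*10 + 45 = -34*10 + 45 = -340 + 45 = -295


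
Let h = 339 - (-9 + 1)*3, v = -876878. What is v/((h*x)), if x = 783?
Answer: -876878/284229 ≈ -3.0851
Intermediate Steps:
h = 363 (h = 339 - (-8)*3 = 339 - 1*(-24) = 339 + 24 = 363)
v/((h*x)) = -876878/(363*783) = -876878/284229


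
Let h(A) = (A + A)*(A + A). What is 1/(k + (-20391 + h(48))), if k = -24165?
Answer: -1/35340 ≈ -2.8297e-5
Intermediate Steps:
h(A) = 4*A² (h(A) = (2*A)*(2*A) = 4*A²)
1/(k + (-20391 + h(48))) = 1/(-24165 + (-20391 + 4*48²)) = 1/(-24165 + (-20391 + 4*2304)) = 1/(-24165 + (-20391 + 9216)) = 1/(-24165 - 11175) = 1/(-35340) = -1/35340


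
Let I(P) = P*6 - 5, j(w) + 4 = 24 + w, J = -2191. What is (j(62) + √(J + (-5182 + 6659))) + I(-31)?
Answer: -109 + I*√714 ≈ -109.0 + 26.721*I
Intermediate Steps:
j(w) = 20 + w (j(w) = -4 + (24 + w) = 20 + w)
I(P) = -5 + 6*P (I(P) = 6*P - 5 = -5 + 6*P)
(j(62) + √(J + (-5182 + 6659))) + I(-31) = ((20 + 62) + √(-2191 + (-5182 + 6659))) + (-5 + 6*(-31)) = (82 + √(-2191 + 1477)) + (-5 - 186) = (82 + √(-714)) - 191 = (82 + I*√714) - 191 = -109 + I*√714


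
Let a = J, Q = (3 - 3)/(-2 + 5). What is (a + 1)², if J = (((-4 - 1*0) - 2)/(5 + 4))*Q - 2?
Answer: 1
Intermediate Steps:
Q = 0 (Q = 0/3 = 0*(⅓) = 0)
J = -2 (J = (((-4 - 1*0) - 2)/(5 + 4))*0 - 2 = (((-4 + 0) - 2)/9)*0 - 2 = ((-4 - 2)*(⅑))*0 - 2 = -6*⅑*0 - 2 = -⅔*0 - 2 = 0 - 2 = -2)
a = -2
(a + 1)² = (-2 + 1)² = (-1)² = 1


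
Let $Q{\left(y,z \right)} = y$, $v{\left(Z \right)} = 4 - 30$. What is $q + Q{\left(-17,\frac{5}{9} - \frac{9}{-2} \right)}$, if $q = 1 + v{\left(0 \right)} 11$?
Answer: $-302$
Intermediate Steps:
$v{\left(Z \right)} = -26$ ($v{\left(Z \right)} = 4 - 30 = -26$)
$q = -285$ ($q = 1 - 286 = -285$)
$q + Q{\left(-17,\frac{5}{9} - \frac{9}{-2} \right)} = -285 - 17 = -302$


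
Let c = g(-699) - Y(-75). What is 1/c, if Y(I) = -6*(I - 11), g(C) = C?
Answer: -1/1215 ≈ -0.00082305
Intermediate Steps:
Y(I) = 66 - 6*I (Y(I) = -6*(-11 + I) = 66 - 6*I)
c = -1215 (c = -699 - (66 - 6*(-75)) = -699 - (66 + 450) = -699 - 1*516 = -699 - 516 = -1215)
1/c = 1/(-1215) = -1/1215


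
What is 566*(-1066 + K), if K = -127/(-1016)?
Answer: -2413141/4 ≈ -6.0329e+5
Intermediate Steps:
K = ⅛ (K = -127*(-1/1016) = ⅛ ≈ 0.12500)
566*(-1066 + K) = 566*(-1066 + ⅛) = 566*(-8527/8) = -2413141/4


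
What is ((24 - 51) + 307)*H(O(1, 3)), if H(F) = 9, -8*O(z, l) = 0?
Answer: 2520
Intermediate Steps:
O(z, l) = 0 (O(z, l) = -1/8*0 = 0)
((24 - 51) + 307)*H(O(1, 3)) = ((24 - 51) + 307)*9 = (-27 + 307)*9 = 280*9 = 2520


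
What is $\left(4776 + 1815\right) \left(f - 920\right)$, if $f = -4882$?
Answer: $-38240982$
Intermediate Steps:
$\left(4776 + 1815\right) \left(f - 920\right) = \left(4776 + 1815\right) \left(-4882 - 920\right) = 6591 \left(-5802\right) = -38240982$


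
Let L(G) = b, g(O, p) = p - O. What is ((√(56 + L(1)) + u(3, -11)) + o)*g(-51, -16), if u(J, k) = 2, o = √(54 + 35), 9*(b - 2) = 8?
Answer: 70 + 35*√89 + 35*√530/3 ≈ 668.78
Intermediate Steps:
b = 26/9 (b = 2 + (⅑)*8 = 2 + 8/9 = 26/9 ≈ 2.8889)
o = √89 ≈ 9.4340
L(G) = 26/9
((√(56 + L(1)) + u(3, -11)) + o)*g(-51, -16) = ((√(56 + 26/9) + 2) + √89)*(-16 - 1*(-51)) = ((√(530/9) + 2) + √89)*(-16 + 51) = ((√530/3 + 2) + √89)*35 = ((2 + √530/3) + √89)*35 = (2 + √89 + √530/3)*35 = 70 + 35*√89 + 35*√530/3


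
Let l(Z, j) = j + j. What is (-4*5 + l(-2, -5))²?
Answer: 900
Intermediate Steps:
l(Z, j) = 2*j
(-4*5 + l(-2, -5))² = (-4*5 + 2*(-5))² = (-20 - 10)² = (-30)² = 900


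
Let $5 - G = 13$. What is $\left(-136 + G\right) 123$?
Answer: $-17712$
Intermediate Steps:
$G = -8$ ($G = 5 - 13 = -8$)
$\left(-136 + G\right) 123 = \left(-136 - 8\right) 123 = \left(-144\right) 123 = -17712$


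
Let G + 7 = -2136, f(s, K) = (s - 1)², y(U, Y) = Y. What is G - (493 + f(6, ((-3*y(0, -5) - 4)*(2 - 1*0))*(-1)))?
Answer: -2661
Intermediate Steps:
f(s, K) = (-1 + s)²
G = -2143 (G = -7 - 2136 = -2143)
G - (493 + f(6, ((-3*y(0, -5) - 4)*(2 - 1*0))*(-1))) = -2143 - (493 + (-1 + 6)²) = -2143 - (493 + 5²) = -2143 - (493 + 25) = -2143 - 1*518 = -2143 - 518 = -2661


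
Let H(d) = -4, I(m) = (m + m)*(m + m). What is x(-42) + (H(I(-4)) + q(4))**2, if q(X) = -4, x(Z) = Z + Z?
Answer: -20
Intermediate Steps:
x(Z) = 2*Z
I(m) = 4*m**2 (I(m) = (2*m)*(2*m) = 4*m**2)
x(-42) + (H(I(-4)) + q(4))**2 = 2*(-42) + (-4 - 4)**2 = -84 + (-8)**2 = -84 + 64 = -20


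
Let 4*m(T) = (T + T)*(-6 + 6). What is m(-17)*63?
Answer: 0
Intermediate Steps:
m(T) = 0 (m(T) = ((T + T)*(-6 + 6))/4 = ((2*T)*0)/4 = (¼)*0 = 0)
m(-17)*63 = 0*63 = 0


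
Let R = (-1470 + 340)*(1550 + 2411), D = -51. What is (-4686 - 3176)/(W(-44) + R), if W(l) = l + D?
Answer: 7862/4476025 ≈ 0.0017565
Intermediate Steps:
R = -4475930 (R = -1130*3961 = -4475930)
W(l) = -51 + l (W(l) = l - 51 = -51 + l)
(-4686 - 3176)/(W(-44) + R) = (-4686 - 3176)/((-51 - 44) - 4475930) = -7862/(-95 - 4475930) = -7862/(-4476025) = -7862*(-1/4476025) = 7862/4476025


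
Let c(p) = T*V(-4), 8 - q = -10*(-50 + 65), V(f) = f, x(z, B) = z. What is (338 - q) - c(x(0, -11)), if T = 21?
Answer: 264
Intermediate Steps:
q = 158 (q = 8 - (-10)*(-50 + 65) = 8 - (-10)*15 = 8 - 1*(-150) = 8 + 150 = 158)
c(p) = -84 (c(p) = 21*(-4) = -84)
(338 - q) - c(x(0, -11)) = (338 - 1*158) - 1*(-84) = (338 - 158) + 84 = 180 + 84 = 264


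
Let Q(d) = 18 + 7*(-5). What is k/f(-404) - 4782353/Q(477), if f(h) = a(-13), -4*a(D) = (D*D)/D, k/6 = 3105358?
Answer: 1329156653/221 ≈ 6.0143e+6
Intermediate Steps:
k = 18632148 (k = 6*3105358 = 18632148)
a(D) = -D/4 (a(D) = -D*D/(4*D) = -D**2/(4*D) = -D/4)
f(h) = 13/4 (f(h) = -1/4*(-13) = 13/4)
Q(d) = -17 (Q(d) = 18 - 35 = -17)
k/f(-404) - 4782353/Q(477) = 18632148/(13/4) - 4782353/(-17) = 18632148*(4/13) - 4782353*(-1/17) = 74528592/13 + 4782353/17 = 1329156653/221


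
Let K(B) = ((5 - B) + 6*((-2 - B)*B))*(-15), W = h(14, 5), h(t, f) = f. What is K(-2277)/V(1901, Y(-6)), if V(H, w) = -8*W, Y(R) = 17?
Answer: -11654538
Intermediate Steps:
W = 5
K(B) = -75 + 15*B - 90*B*(-2 - B) (K(B) = ((5 - B) + 6*(B*(-2 - B)))*(-15) = ((5 - B) + 6*B*(-2 - B))*(-15) = (5 - B + 6*B*(-2 - B))*(-15) = -75 + 15*B - 90*B*(-2 - B))
V(H, w) = -40 (V(H, w) = -8*5 = -40)
K(-2277)/V(1901, Y(-6)) = (-75 + 90*(-2277)**2 + 195*(-2277))/(-40) = (-75 + 90*5184729 - 444015)*(-1/40) = (-75 + 466625610 - 444015)*(-1/40) = 466181520*(-1/40) = -11654538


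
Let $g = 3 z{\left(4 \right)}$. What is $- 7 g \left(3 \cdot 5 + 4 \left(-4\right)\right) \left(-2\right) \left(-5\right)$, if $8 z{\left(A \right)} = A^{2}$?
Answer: $420$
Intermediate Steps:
$z{\left(A \right)} = \frac{A^{2}}{8}$
$g = 6$ ($g = 3 \frac{4^{2}}{8} = 3 \cdot \frac{1}{8} \cdot 16 = 3 \cdot 2 = 6$)
$- 7 g \left(3 \cdot 5 + 4 \left(-4\right)\right) \left(-2\right) \left(-5\right) = \left(-7\right) 6 \left(3 \cdot 5 + 4 \left(-4\right)\right) \left(-2\right) \left(-5\right) = - 42 \left(15 - 16\right) \left(-2\right) \left(-5\right) = - 42 \left(-1\right) \left(-2\right) \left(-5\right) = - 42 \cdot 2 \left(-5\right) = \left(-42\right) \left(-10\right) = 420$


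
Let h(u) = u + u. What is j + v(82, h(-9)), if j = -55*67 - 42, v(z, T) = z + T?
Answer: -3663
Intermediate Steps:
h(u) = 2*u
v(z, T) = T + z
j = -3727 (j = -3685 - 42 = -3727)
j + v(82, h(-9)) = -3727 + (2*(-9) + 82) = -3727 + (-18 + 82) = -3727 + 64 = -3663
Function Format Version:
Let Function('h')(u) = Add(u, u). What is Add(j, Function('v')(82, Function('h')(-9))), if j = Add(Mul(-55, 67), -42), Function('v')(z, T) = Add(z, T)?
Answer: -3663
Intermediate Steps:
Function('h')(u) = Mul(2, u)
Function('v')(z, T) = Add(T, z)
j = -3727 (j = Add(-3685, -42) = -3727)
Add(j, Function('v')(82, Function('h')(-9))) = Add(-3727, Add(Mul(2, -9), 82)) = Add(-3727, Add(-18, 82)) = Add(-3727, 64) = -3663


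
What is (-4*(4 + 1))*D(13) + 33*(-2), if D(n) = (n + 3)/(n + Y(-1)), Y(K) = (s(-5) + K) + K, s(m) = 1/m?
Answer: -2582/27 ≈ -95.630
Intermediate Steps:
Y(K) = -⅕ + 2*K (Y(K) = (1/(-5) + K) + K = (-⅕ + K) + K = -⅕ + 2*K)
D(n) = (3 + n)/(-11/5 + n) (D(n) = (n + 3)/(n + (-⅕ + 2*(-1))) = (3 + n)/(n + (-⅕ - 2)) = (3 + n)/(n - 11/5) = (3 + n)/(-11/5 + n))
(-4*(4 + 1))*D(13) + 33*(-2) = (-4*(4 + 1))*(5*(3 + 13)/(-11 + 5*13)) + 33*(-2) = (-4*5)*(5*16/(-11 + 65)) - 66 = -100*16/54 - 66 = -20*40/27 - 66 = -800/27 - 66 = -2582/27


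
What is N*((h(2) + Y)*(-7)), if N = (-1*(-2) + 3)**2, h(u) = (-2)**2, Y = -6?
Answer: 350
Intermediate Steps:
h(u) = 4
N = 25 (N = (2 + 3)**2 = 5**2 = 25)
N*((h(2) + Y)*(-7)) = 25*((4 - 6)*(-7)) = 25*(-2*(-7)) = 25*14 = 350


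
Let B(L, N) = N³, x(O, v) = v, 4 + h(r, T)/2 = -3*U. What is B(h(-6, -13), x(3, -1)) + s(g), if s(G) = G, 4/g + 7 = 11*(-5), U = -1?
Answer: -33/31 ≈ -1.0645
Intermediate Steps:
h(r, T) = -2 (h(r, T) = -8 + 2*(-3*(-1)) = -8 + 2*3 = -8 + 6 = -2)
g = -2/31 (g = 4/(-7 + 11*(-5)) = 4/(-7 - 55) = 4/(-62) = 4*(-1/62) = -2/31 ≈ -0.064516)
B(h(-6, -13), x(3, -1)) + s(g) = (-1)³ - 2/31 = -1 - 2/31 = -33/31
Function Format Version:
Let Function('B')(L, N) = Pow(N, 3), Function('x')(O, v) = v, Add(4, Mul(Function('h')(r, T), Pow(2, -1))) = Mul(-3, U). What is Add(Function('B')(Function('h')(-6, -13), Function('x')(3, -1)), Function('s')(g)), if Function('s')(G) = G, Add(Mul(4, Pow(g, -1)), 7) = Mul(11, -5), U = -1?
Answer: Rational(-33, 31) ≈ -1.0645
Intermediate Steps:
Function('h')(r, T) = -2 (Function('h')(r, T) = Add(-8, Mul(2, Mul(-3, -1))) = Add(-8, Mul(2, 3)) = Add(-8, 6) = -2)
g = Rational(-2, 31) (g = Mul(4, Pow(Add(-7, Mul(11, -5)), -1)) = Mul(4, Pow(Add(-7, -55), -1)) = Mul(4, Pow(-62, -1)) = Mul(4, Rational(-1, 62)) = Rational(-2, 31) ≈ -0.064516)
Add(Function('B')(Function('h')(-6, -13), Function('x')(3, -1)), Function('s')(g)) = Add(Pow(-1, 3), Rational(-2, 31)) = Add(-1, Rational(-2, 31)) = Rational(-33, 31)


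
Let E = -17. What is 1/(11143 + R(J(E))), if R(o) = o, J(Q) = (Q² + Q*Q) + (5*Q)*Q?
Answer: 1/13166 ≈ 7.5953e-5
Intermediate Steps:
J(Q) = 7*Q² (J(Q) = (Q² + Q²) + 5*Q² = 2*Q² + 5*Q² = 7*Q²)
1/(11143 + R(J(E))) = 1/(11143 + 7*(-17)²) = 1/(11143 + 7*289) = 1/(11143 + 2023) = 1/13166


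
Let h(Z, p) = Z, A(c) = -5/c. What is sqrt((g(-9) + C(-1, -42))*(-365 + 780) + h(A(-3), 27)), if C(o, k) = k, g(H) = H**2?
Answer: 4*sqrt(9105)/3 ≈ 127.23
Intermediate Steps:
sqrt((g(-9) + C(-1, -42))*(-365 + 780) + h(A(-3), 27)) = sqrt(((-9)**2 - 42)*(-365 + 780) - 5/(-3)) = sqrt((81 - 42)*415 - 5*(-1/3)) = sqrt(39*415 + 5/3) = sqrt(16185 + 5/3) = sqrt(48560/3) = 4*sqrt(9105)/3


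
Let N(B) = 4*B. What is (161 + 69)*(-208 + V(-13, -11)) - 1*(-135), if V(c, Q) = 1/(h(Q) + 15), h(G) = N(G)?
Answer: -1383675/29 ≈ -47713.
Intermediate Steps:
h(G) = 4*G
V(c, Q) = 1/(15 + 4*Q) (V(c, Q) = 1/(4*Q + 15) = 1/(15 + 4*Q))
(161 + 69)*(-208 + V(-13, -11)) - 1*(-135) = (161 + 69)*(-208 + 1/(15 + 4*(-11))) - 1*(-135) = 230*(-208 + 1/(15 - 44)) + 135 = 230*(-208 + 1/(-29)) + 135 = 230*(-208 - 1/29) + 135 = 230*(-6033/29) + 135 = -1387590/29 + 135 = -1383675/29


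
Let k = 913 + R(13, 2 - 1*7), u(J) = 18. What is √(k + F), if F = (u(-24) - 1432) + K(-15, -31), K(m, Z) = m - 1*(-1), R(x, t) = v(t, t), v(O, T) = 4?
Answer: I*√511 ≈ 22.605*I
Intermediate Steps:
R(x, t) = 4
K(m, Z) = 1 + m (K(m, Z) = m + 1 = 1 + m)
F = -1428 (F = (18 - 1432) + (1 - 15) = -1414 - 14 = -1428)
k = 917 (k = 913 + 4 = 917)
√(k + F) = √(917 - 1428) = √(-511) = I*√511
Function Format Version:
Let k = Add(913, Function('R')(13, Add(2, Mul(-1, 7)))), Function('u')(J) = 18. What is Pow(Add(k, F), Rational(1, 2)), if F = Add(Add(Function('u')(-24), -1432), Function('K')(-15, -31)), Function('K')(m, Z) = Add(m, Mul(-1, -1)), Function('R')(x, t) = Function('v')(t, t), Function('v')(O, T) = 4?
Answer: Mul(I, Pow(511, Rational(1, 2))) ≈ Mul(22.605, I)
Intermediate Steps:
Function('R')(x, t) = 4
Function('K')(m, Z) = Add(1, m) (Function('K')(m, Z) = Add(m, 1) = Add(1, m))
F = -1428 (F = Add(Add(18, -1432), Add(1, -15)) = Add(-1414, -14) = -1428)
k = 917 (k = Add(913, 4) = 917)
Pow(Add(k, F), Rational(1, 2)) = Pow(Add(917, -1428), Rational(1, 2)) = Pow(-511, Rational(1, 2)) = Mul(I, Pow(511, Rational(1, 2)))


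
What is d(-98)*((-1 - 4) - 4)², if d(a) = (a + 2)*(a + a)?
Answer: 1524096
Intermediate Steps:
d(a) = 2*a*(2 + a) (d(a) = (2 + a)*(2*a) = 2*a*(2 + a))
d(-98)*((-1 - 4) - 4)² = (2*(-98)*(2 - 98))*((-1 - 4) - 4)² = (2*(-98)*(-96))*(-5 - 4)² = 18816*(-9)² = 18816*81 = 1524096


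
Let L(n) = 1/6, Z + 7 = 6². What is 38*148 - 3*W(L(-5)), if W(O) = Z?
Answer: 5537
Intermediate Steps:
Z = 29 (Z = -7 + 6² = -7 + 36 = 29)
L(n) = ⅙
W(O) = 29
38*148 - 3*W(L(-5)) = 38*148 - 3*29 = 5624 - 87 = 5537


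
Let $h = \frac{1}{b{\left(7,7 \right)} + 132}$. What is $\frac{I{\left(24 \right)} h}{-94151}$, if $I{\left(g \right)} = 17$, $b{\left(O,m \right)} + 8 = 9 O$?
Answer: $- \frac{1}{1035661} \approx -9.6557 \cdot 10^{-7}$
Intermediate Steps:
$b{\left(O,m \right)} = -8 + 9 O$
$h = \frac{1}{187}$ ($h = \frac{1}{\left(-8 + 9 \cdot 7\right) + 132} = \frac{1}{\left(-8 + 63\right) + 132} = \frac{1}{55 + 132} = \frac{1}{187} \approx 0.0053476$)
$\frac{I{\left(24 \right)} h}{-94151} = \frac{17 \cdot \frac{1}{187}}{-94151} = \frac{1}{11} \left(- \frac{1}{94151}\right) = - \frac{1}{1035661}$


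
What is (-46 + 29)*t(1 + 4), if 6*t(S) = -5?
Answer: 85/6 ≈ 14.167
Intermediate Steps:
t(S) = -⅚ (t(S) = (⅙)*(-5) = -⅚)
(-46 + 29)*t(1 + 4) = (-46 + 29)*(-⅚) = -17*(-⅚) = 85/6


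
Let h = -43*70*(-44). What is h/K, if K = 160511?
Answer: 132440/160511 ≈ 0.82512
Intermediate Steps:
h = 132440 (h = -3010*(-44) = 132440)
h/K = 132440/160511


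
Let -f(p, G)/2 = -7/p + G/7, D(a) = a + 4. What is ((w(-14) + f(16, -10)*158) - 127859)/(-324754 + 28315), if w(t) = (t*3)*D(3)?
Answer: 1190591/2766764 ≈ 0.43032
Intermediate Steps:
D(a) = 4 + a
w(t) = 21*t (w(t) = (t*3)*(4 + 3) = (3*t)*7 = 21*t)
f(p, G) = 14/p - 2*G/7 (f(p, G) = -2*(-7/p + G/7) = 14/p - 2*G/7)
((w(-14) + f(16, -10)*158) - 127859)/(-324754 + 28315) = ((21*(-14) + (14/16 - 2/7*(-10))*158) - 127859)/(-324754 + 28315) = ((-294 + (14*(1/16) + 20/7)*158) - 127859)/(-296439) = ((-294 + (7/8 + 20/7)*158) - 127859)*(-1/296439) = ((-294 + (209/56)*158) - 127859)*(-1/296439) = ((-294 + 16511/28) - 127859)*(-1/296439) = (8279/28 - 127859)*(-1/296439) = -3571773/28*(-1/296439) = 1190591/2766764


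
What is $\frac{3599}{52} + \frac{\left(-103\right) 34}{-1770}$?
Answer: $\frac{3276167}{46020} \approx 71.19$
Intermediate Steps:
$\frac{3599}{52} + \frac{\left(-103\right) 34}{-1770} = 3599 \cdot \frac{1}{52} - - \frac{1751}{885} = \frac{3599}{52} + \frac{1751}{885} = \frac{3276167}{46020}$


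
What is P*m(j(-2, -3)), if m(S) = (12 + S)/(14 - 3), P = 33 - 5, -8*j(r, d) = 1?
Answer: 665/22 ≈ 30.227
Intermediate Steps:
j(r, d) = -1/8 (j(r, d) = -1/8*1 = -1/8)
P = 28
m(S) = 12/11 + S/11 (m(S) = (12 + S)/11 = (12 + S)*(1/11) = 12/11 + S/11)
P*m(j(-2, -3)) = 28*(12/11 + (1/11)*(-1/8)) = 28*(12/11 - 1/88) = 28*(95/88) = 665/22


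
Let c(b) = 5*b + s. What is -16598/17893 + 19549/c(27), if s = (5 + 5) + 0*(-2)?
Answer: 11978743/89465 ≈ 133.89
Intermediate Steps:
s = 10 (s = 10 + 0 = 10)
c(b) = 10 + 5*b (c(b) = 5*b + 10 = 10 + 5*b)
-16598/17893 + 19549/c(27) = -16598/17893 + 19549/(10 + 5*27) = -16598*1/17893 + 19549/(10 + 135) = -16598/17893 + 19549/145 = 11978743/89465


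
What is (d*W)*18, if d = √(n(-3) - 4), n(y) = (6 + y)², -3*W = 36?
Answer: -216*√5 ≈ -482.99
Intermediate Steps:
W = -12 (W = -⅓*36 = -12)
d = √5 (d = √((6 - 3)² - 4) = √(3² - 4) = √(9 - 4) = √5 ≈ 2.2361)
(d*W)*18 = (√5*(-12))*18 = -12*√5*18 = -216*√5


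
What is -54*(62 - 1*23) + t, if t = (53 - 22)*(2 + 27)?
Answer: -1207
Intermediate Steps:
t = 899 (t = 31*29 = 899)
-54*(62 - 1*23) + t = -54*(62 - 1*23) + 899 = -54*(62 - 23) + 899 = -54*39 + 899 = -2106 + 899 = -1207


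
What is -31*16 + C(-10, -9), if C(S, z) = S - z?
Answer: -497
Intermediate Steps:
-31*16 + C(-10, -9) = -31*16 + (-10 - 1*(-9)) = -496 + (-10 + 9) = -496 - 1 = -497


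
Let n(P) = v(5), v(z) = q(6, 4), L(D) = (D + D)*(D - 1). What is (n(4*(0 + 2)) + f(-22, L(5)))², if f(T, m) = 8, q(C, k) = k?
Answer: 144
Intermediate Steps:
L(D) = 2*D*(-1 + D) (L(D) = (2*D)*(-1 + D) = 2*D*(-1 + D))
v(z) = 4
n(P) = 4
(n(4*(0 + 2)) + f(-22, L(5)))² = (4 + 8)² = 12² = 144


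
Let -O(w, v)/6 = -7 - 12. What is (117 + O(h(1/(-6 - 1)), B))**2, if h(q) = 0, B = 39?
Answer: 53361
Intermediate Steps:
O(w, v) = 114 (O(w, v) = -6*(-7 - 12) = -6*(-19) = 114)
(117 + O(h(1/(-6 - 1)), B))**2 = (117 + 114)**2 = 231**2 = 53361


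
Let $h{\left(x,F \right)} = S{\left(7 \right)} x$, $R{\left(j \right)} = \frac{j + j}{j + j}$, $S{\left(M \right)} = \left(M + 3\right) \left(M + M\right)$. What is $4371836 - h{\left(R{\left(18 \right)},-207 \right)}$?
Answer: $4371696$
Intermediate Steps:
$S{\left(M \right)} = 2 M \left(3 + M\right)$ ($S{\left(M \right)} = \left(3 + M\right) 2 M = 2 M \left(3 + M\right)$)
$R{\left(j \right)} = 1$ ($R{\left(j \right)} = \frac{2 j}{2 j} = 2 j \frac{1}{2 j} = 1$)
$h{\left(x,F \right)} = 140 x$ ($h{\left(x,F \right)} = 2 \cdot 7 \left(3 + 7\right) x = 2 \cdot 7 \cdot 10 x = 140 x$)
$4371836 - h{\left(R{\left(18 \right)},-207 \right)} = 4371836 - 140 \cdot 1 = 4371836 - 140 = 4371696$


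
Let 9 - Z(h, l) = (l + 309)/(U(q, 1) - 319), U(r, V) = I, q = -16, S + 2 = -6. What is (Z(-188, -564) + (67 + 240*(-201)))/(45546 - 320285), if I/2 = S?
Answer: 3227039/18407513 ≈ 0.17531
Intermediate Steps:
S = -8 (S = -2 - 6 = -8)
I = -16 (I = 2*(-8) = -16)
U(r, V) = -16
Z(h, l) = 3324/335 + l/335 (Z(h, l) = 9 - (l + 309)/(-16 - 319) = 9 - (309 + l)/(-335) = 9 - (309 + l)*(-1)/335 = 9 - (-309/335 - l/335) = 9 + (309/335 + l/335) = 3324/335 + l/335)
(Z(-188, -564) + (67 + 240*(-201)))/(45546 - 320285) = ((3324/335 + (1/335)*(-564)) + (67 + 240*(-201)))/(45546 - 320285) = ((3324/335 - 564/335) + (67 - 48240))/(-274739) = (552/67 - 48173)*(-1/274739) = -3227039/67*(-1/274739) = 3227039/18407513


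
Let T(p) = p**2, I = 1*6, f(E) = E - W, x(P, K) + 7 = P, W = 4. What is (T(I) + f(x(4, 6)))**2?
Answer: 841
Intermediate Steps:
x(P, K) = -7 + P
f(E) = -4 + E (f(E) = E - 1*4 = E - 4 = -4 + E)
I = 6
(T(I) + f(x(4, 6)))**2 = (6**2 + (-4 + (-7 + 4)))**2 = (36 + (-4 - 3))**2 = (36 - 7)**2 = 29**2 = 841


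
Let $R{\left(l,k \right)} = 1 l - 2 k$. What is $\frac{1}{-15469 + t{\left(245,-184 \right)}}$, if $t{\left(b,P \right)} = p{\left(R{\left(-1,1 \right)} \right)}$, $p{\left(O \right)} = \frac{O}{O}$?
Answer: $- \frac{1}{15468} \approx -6.465 \cdot 10^{-5}$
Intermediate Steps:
$R{\left(l,k \right)} = l - 2 k$
$p{\left(O \right)} = 1$
$t{\left(b,P \right)} = 1$
$\frac{1}{-15469 + t{\left(245,-184 \right)}} = \frac{1}{-15469 + 1} = \frac{1}{-15468} = - \frac{1}{15468}$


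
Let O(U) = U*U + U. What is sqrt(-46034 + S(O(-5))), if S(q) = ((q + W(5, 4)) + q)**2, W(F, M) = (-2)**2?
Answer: I*sqrt(44098) ≈ 210.0*I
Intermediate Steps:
W(F, M) = 4
O(U) = U + U**2 (O(U) = U**2 + U = U + U**2)
S(q) = (4 + 2*q)**2 (S(q) = ((q + 4) + q)**2 = ((4 + q) + q)**2 = (4 + 2*q)**2)
sqrt(-46034 + S(O(-5))) = sqrt(-46034 + 4*(2 - 5*(1 - 5))**2) = sqrt(-46034 + 4*(2 - 5*(-4))**2) = sqrt(-46034 + 4*(2 + 20)**2) = sqrt(-46034 + 4*22**2) = sqrt(-46034 + 4*484) = sqrt(-46034 + 1936) = sqrt(-44098) = I*sqrt(44098)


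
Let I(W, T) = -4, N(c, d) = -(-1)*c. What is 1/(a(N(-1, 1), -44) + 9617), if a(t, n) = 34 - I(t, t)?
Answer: 1/9655 ≈ 0.00010357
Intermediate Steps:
N(c, d) = c
a(t, n) = 38 (a(t, n) = 34 - 1*(-4) = 34 + 4 = 38)
1/(a(N(-1, 1), -44) + 9617) = 1/(38 + 9617) = 1/9655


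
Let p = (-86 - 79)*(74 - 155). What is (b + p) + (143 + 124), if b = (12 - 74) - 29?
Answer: 13541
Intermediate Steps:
p = 13365 (p = -165*(-81) = 13365)
b = -91 (b = -62 - 29 = -91)
(b + p) + (143 + 124) = (-91 + 13365) + (143 + 124) = 13274 + 267 = 13541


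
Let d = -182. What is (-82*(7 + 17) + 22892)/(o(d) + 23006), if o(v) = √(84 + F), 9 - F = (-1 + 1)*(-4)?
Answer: 481377544/529275943 - 20924*√93/529275943 ≈ 0.90912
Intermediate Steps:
F = 9 (F = 9 - (-1 + 1)*(-4) = 9 - 0*(-4) = 9 - 1*0 = 9 + 0 = 9)
o(v) = √93 (o(v) = √(84 + 9) = √93)
(-82*(7 + 17) + 22892)/(o(d) + 23006) = (-82*(7 + 17) + 22892)/(√93 + 23006) = (-82*24 + 22892)/(23006 + √93) = (-1968 + 22892)/(23006 + √93) = 20924/(23006 + √93)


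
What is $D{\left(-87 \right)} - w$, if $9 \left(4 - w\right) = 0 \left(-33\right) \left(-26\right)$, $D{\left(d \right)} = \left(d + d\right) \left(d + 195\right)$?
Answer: $-18796$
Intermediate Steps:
$D{\left(d \right)} = 2 d \left(195 + d\right)$
$w = 4$ ($w = 4 - \frac{0 \left(-33\right) \left(-26\right)}{9} = 4 - \frac{0 \left(-26\right)}{9} = 4 - 0 = 4 + 0 = 4$)
$D{\left(-87 \right)} - w = 2 \left(-87\right) \left(195 - 87\right) - 4 = 2 \left(-87\right) 108 - 4 = -18792 - 4 = -18796$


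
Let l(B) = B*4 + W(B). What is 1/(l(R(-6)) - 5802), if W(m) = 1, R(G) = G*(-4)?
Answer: -1/5705 ≈ -0.00017528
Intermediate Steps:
R(G) = -4*G
l(B) = 1 + 4*B (l(B) = B*4 + 1 = 4*B + 1 = 1 + 4*B)
1/(l(R(-6)) - 5802) = 1/((1 + 4*(-4*(-6))) - 5802) = 1/((1 + 4*24) - 5802) = 1/((1 + 96) - 5802) = 1/(97 - 5802) = 1/(-5705) = -1/5705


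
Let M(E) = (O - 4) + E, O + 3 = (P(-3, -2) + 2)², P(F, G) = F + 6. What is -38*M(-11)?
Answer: -266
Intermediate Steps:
P(F, G) = 6 + F
O = 22 (O = -3 + ((6 - 3) + 2)² = -3 + (3 + 2)² = -3 + 5² = -3 + 25 = 22)
M(E) = 18 + E (M(E) = (22 - 4) + E = 18 + E)
-38*M(-11) = -38*(18 - 11) = -38*7 = -266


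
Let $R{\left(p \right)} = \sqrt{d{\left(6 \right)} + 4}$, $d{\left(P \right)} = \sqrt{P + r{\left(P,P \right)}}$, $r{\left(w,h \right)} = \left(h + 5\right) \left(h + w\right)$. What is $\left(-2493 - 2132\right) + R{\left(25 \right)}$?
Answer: $-4625 + \sqrt{4 + \sqrt{138}} \approx -4621.0$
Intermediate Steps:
$r{\left(w,h \right)} = \left(5 + h\right) \left(h + w\right)$
$d{\left(P \right)} = \sqrt{2 P^{2} + 11 P}$ ($d{\left(P \right)} = \sqrt{P + \left(P^{2} + 5 P + 5 P + P P\right)} = \sqrt{P + \left(P^{2} + 5 P + 5 P + P^{2}\right)} = \sqrt{P + \left(2 P^{2} + 10 P\right)} = \sqrt{2 P^{2} + 11 P}$)
$R{\left(p \right)} = \sqrt{4 + \sqrt{138}}$ ($R{\left(p \right)} = \sqrt{\sqrt{6 \left(11 + 2 \cdot 6\right)} + 4} = \sqrt{\sqrt{6 \left(11 + 12\right)} + 4} = \sqrt{\sqrt{6 \cdot 23} + 4} = \sqrt{\sqrt{138} + 4} = \sqrt{4 + \sqrt{138}}$)
$\left(-2493 - 2132\right) + R{\left(25 \right)} = \left(-2493 - 2132\right) + \sqrt{4 + \sqrt{138}} = -4625 + \sqrt{4 + \sqrt{138}}$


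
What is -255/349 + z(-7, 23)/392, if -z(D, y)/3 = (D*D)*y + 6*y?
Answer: -1424415/136808 ≈ -10.412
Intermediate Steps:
z(D, y) = -18*y - 3*y*D² (z(D, y) = -3*((D*D)*y + 6*y) = -3*(D²*y + 6*y) = -3*(y*D² + 6*y) = -3*(6*y + y*D²) = -18*y - 3*y*D²)
-255/349 + z(-7, 23)/392 = -255/349 - 3*23*(6 + (-7)²)/392 = -255*1/349 - 3*23*(6 + 49)*(1/392) = -255/349 - 3*23*55*(1/392) = -255/349 - 3795*1/392 = -255/349 - 3795/392 = -1424415/136808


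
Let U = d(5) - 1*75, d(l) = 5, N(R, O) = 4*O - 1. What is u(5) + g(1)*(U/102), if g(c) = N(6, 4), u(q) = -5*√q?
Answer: -175/17 - 5*√5 ≈ -21.474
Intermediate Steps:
N(R, O) = -1 + 4*O
U = -70 (U = 5 - 1*75 = 5 - 75 = -70)
g(c) = 15 (g(c) = -1 + 4*4 = -1 + 16 = 15)
u(5) + g(1)*(U/102) = -5*√5 + 15*(-70/102) = -5*√5 + 15*(-70*1/102) = -5*√5 + 15*(-35/51) = -5*√5 - 175/17 = -175/17 - 5*√5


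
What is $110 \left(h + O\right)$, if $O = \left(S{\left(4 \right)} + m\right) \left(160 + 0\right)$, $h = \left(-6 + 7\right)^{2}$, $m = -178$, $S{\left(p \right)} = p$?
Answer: $-3062290$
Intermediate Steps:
$h = 1$ ($h = 1^{2} = 1$)
$O = -27840$ ($O = \left(4 - 178\right) \left(160 + 0\right) = \left(-174\right) 160 = -27840$)
$110 \left(h + O\right) = 110 \left(1 - 27840\right) = 110 \left(-27839\right) = -3062290$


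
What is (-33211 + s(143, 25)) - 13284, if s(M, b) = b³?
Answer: -30870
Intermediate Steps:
(-33211 + s(143, 25)) - 13284 = (-33211 + 25³) - 13284 = (-33211 + 15625) - 13284 = -17586 - 13284 = -30870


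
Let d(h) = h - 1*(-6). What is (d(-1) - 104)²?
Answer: 9801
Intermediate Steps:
d(h) = 6 + h (d(h) = h + 6 = 6 + h)
(d(-1) - 104)² = ((6 - 1) - 104)² = (5 - 104)² = (-99)² = 9801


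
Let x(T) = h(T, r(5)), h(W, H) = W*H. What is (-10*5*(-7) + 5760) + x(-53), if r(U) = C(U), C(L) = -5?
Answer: 6375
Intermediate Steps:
r(U) = -5
h(W, H) = H*W
x(T) = -5*T
(-10*5*(-7) + 5760) + x(-53) = (-10*5*(-7) + 5760) - 5*(-53) = (-50*(-7) + 5760) + 265 = (350 + 5760) + 265 = 6110 + 265 = 6375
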